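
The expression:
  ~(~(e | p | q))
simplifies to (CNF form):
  e | p | q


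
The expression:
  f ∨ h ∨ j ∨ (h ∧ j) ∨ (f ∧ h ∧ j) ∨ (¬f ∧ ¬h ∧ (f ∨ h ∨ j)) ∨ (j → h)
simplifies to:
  True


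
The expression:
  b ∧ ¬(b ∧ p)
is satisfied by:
  {b: True, p: False}


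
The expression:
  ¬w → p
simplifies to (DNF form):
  p ∨ w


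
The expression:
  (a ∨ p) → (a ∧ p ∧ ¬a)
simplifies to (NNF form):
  ¬a ∧ ¬p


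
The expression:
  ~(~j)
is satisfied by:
  {j: True}


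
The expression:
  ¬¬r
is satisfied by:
  {r: True}


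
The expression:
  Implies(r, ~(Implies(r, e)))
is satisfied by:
  {e: False, r: False}
  {r: True, e: False}
  {e: True, r: False}


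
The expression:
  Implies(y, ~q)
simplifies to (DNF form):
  ~q | ~y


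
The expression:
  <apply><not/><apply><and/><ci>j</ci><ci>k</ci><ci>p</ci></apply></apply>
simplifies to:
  <apply><or/><apply><not/><ci>j</ci></apply><apply><not/><ci>k</ci></apply><apply><not/><ci>p</ci></apply></apply>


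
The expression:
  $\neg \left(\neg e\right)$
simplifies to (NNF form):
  $e$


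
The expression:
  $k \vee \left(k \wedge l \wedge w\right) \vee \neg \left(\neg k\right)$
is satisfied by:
  {k: True}


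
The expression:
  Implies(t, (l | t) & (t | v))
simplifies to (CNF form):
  True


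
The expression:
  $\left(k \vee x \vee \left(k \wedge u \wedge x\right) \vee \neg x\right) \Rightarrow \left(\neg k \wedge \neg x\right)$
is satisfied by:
  {x: False, k: False}


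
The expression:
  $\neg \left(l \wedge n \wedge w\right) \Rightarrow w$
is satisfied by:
  {w: True}


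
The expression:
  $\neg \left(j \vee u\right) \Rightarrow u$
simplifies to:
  $j \vee u$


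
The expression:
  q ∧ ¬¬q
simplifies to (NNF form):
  q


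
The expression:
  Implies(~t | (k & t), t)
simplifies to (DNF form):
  t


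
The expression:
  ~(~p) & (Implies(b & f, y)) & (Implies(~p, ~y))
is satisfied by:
  {p: True, y: True, b: False, f: False}
  {p: True, b: False, y: False, f: False}
  {p: True, f: True, y: True, b: False}
  {p: True, f: True, b: False, y: False}
  {p: True, y: True, b: True, f: False}
  {p: True, b: True, y: False, f: False}
  {p: True, f: True, b: True, y: True}


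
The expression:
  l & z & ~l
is never true.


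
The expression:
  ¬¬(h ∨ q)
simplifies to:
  h ∨ q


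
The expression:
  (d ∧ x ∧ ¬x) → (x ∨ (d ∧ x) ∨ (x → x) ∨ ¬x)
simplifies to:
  True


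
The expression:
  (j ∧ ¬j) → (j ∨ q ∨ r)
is always true.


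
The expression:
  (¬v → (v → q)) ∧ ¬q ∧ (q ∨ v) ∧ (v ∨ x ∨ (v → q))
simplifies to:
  v ∧ ¬q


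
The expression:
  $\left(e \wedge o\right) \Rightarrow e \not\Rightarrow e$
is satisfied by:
  {e: False, o: False}
  {o: True, e: False}
  {e: True, o: False}


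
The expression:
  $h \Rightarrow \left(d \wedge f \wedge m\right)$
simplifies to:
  $\left(d \wedge f \wedge m\right) \vee \neg h$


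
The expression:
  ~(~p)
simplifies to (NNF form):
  p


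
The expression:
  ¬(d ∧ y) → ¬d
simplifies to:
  y ∨ ¬d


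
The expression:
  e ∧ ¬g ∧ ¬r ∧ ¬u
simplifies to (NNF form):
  e ∧ ¬g ∧ ¬r ∧ ¬u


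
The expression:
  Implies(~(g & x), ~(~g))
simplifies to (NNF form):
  g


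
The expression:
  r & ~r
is never true.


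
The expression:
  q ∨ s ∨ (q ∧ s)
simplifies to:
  q ∨ s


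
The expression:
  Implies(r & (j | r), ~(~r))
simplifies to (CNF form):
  True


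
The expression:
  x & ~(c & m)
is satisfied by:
  {x: True, m: False, c: False}
  {c: True, x: True, m: False}
  {m: True, x: True, c: False}


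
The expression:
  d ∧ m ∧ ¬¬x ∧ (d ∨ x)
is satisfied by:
  {m: True, d: True, x: True}


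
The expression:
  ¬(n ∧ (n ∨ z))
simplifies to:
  ¬n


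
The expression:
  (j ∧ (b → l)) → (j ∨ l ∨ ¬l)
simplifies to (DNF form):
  True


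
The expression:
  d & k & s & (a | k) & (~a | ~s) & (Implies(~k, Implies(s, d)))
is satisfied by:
  {s: True, d: True, k: True, a: False}


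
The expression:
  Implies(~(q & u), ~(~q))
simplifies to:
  q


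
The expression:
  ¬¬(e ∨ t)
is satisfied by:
  {t: True, e: True}
  {t: True, e: False}
  {e: True, t: False}


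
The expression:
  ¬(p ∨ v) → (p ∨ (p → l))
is always true.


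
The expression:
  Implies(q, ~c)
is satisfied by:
  {c: False, q: False}
  {q: True, c: False}
  {c: True, q: False}


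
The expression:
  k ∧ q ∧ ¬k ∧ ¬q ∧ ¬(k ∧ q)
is never true.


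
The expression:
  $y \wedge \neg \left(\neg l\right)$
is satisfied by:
  {y: True, l: True}


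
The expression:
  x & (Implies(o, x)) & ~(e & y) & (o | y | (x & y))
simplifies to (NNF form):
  x & (o | y) & (~e | ~y)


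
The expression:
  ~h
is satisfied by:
  {h: False}


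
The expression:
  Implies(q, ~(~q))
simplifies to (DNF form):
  True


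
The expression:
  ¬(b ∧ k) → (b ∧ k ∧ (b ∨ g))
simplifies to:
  b ∧ k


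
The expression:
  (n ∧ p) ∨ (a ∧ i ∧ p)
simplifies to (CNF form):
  p ∧ (a ∨ n) ∧ (i ∨ n)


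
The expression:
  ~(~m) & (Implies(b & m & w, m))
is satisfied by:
  {m: True}


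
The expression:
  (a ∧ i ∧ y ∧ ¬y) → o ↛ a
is always true.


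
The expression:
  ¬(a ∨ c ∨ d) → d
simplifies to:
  a ∨ c ∨ d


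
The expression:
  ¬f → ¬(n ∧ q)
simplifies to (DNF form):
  f ∨ ¬n ∨ ¬q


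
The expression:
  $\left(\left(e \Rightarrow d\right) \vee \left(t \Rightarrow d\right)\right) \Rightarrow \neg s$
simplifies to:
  $\left(e \wedge t \wedge \neg d\right) \vee \neg s$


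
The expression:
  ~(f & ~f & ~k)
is always true.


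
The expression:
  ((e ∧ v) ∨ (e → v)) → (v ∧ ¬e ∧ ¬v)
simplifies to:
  e ∧ ¬v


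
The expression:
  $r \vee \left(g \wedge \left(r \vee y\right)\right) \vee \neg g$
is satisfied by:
  {r: True, y: True, g: False}
  {r: True, g: False, y: False}
  {y: True, g: False, r: False}
  {y: False, g: False, r: False}
  {r: True, y: True, g: True}
  {r: True, g: True, y: False}
  {y: True, g: True, r: False}


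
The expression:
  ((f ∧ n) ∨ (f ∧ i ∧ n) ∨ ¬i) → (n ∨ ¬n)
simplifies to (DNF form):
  True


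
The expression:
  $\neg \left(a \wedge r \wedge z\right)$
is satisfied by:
  {z: False, a: False, r: False}
  {r: True, z: False, a: False}
  {a: True, z: False, r: False}
  {r: True, a: True, z: False}
  {z: True, r: False, a: False}
  {r: True, z: True, a: False}
  {a: True, z: True, r: False}


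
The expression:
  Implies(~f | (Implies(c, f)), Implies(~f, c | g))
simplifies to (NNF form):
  c | f | g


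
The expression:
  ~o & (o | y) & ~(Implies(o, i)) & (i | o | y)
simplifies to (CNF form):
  False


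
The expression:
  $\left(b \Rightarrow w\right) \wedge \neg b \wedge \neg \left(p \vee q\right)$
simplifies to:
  $\neg b \wedge \neg p \wedge \neg q$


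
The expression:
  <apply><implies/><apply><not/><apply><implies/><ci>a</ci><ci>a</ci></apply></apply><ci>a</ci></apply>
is always true.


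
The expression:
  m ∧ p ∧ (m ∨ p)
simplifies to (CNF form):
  m ∧ p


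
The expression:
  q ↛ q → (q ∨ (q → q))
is always true.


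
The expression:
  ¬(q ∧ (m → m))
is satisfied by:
  {q: False}


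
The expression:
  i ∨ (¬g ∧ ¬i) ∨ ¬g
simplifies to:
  i ∨ ¬g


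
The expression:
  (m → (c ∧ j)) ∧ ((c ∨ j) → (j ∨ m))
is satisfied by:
  {j: True, m: False, c: False}
  {j: False, m: False, c: False}
  {c: True, j: True, m: False}
  {m: True, c: True, j: True}


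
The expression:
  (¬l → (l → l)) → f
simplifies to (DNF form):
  f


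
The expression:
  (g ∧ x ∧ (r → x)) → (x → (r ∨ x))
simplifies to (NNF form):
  True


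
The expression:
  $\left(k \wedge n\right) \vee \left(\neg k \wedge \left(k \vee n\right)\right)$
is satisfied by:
  {n: True}


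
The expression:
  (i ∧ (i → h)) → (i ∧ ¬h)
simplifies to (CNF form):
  ¬h ∨ ¬i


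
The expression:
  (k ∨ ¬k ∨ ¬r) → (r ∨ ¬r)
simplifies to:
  True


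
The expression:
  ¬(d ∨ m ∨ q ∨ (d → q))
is never true.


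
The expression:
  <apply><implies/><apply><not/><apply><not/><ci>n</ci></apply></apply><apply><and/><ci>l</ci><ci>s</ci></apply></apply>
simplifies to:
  <apply><or/><apply><not/><ci>n</ci></apply><apply><and/><ci>l</ci><ci>s</ci></apply></apply>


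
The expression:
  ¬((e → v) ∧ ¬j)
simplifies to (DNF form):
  j ∨ (e ∧ ¬v)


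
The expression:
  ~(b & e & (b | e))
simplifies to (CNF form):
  ~b | ~e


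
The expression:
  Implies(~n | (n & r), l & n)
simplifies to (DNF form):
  (l & n) | (n & ~r)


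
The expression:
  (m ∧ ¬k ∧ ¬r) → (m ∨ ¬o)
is always true.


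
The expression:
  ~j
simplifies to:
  ~j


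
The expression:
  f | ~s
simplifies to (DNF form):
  f | ~s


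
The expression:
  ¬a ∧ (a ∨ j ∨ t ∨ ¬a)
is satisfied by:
  {a: False}


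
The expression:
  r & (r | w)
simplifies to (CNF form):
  r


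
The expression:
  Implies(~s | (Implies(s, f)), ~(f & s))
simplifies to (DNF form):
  ~f | ~s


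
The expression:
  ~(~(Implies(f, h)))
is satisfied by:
  {h: True, f: False}
  {f: False, h: False}
  {f: True, h: True}


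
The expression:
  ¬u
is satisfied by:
  {u: False}


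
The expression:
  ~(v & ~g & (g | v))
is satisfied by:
  {g: True, v: False}
  {v: False, g: False}
  {v: True, g: True}


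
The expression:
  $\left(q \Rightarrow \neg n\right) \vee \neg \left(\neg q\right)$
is always true.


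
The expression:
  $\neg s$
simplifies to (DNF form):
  $\neg s$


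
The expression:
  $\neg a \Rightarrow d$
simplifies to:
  $a \vee d$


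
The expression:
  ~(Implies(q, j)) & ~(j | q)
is never true.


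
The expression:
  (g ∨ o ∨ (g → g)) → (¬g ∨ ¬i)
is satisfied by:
  {g: False, i: False}
  {i: True, g: False}
  {g: True, i: False}


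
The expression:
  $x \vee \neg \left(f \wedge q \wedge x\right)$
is always true.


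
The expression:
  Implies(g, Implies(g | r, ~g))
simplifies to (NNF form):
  ~g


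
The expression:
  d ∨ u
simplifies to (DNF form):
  d ∨ u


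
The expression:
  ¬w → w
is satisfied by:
  {w: True}


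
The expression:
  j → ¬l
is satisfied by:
  {l: False, j: False}
  {j: True, l: False}
  {l: True, j: False}


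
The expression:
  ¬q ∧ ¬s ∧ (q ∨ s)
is never true.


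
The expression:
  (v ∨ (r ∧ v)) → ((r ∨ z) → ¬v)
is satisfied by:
  {r: False, v: False, z: False}
  {z: True, r: False, v: False}
  {r: True, z: False, v: False}
  {z: True, r: True, v: False}
  {v: True, z: False, r: False}


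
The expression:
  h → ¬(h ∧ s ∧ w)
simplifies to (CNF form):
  ¬h ∨ ¬s ∨ ¬w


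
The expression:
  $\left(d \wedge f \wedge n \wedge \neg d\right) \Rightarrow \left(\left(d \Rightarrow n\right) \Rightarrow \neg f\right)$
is always true.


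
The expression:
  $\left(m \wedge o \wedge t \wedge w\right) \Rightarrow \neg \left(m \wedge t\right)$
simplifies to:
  $\neg m \vee \neg o \vee \neg t \vee \neg w$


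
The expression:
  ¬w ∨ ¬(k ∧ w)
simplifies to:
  ¬k ∨ ¬w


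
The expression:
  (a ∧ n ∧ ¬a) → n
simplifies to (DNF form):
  True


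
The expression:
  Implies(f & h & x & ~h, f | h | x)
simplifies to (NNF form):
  True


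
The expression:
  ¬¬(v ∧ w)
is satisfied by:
  {w: True, v: True}


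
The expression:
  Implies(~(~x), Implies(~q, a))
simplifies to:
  a | q | ~x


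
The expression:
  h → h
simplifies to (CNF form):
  True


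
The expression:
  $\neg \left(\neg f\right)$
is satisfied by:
  {f: True}


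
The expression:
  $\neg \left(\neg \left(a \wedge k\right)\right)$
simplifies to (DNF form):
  $a \wedge k$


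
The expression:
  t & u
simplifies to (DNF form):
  t & u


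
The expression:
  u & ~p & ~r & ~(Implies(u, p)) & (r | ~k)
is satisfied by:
  {u: True, p: False, k: False, r: False}


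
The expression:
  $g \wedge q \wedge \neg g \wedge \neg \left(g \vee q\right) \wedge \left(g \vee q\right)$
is never true.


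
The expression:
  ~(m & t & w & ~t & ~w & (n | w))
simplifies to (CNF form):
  True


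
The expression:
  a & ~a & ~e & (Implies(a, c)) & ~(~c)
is never true.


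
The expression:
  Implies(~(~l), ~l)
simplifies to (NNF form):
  ~l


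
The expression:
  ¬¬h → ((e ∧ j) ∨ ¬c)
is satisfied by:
  {j: True, e: True, c: False, h: False}
  {j: True, e: False, c: False, h: False}
  {e: True, h: False, j: False, c: False}
  {h: False, e: False, j: False, c: False}
  {h: True, j: True, e: True, c: False}
  {h: True, j: True, e: False, c: False}
  {h: True, e: True, j: False, c: False}
  {h: True, e: False, j: False, c: False}
  {c: True, j: True, e: True, h: False}
  {c: True, j: True, e: False, h: False}
  {c: True, e: True, j: False, h: False}
  {c: True, e: False, j: False, h: False}
  {h: True, c: True, j: True, e: True}


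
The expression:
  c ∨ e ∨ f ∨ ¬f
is always true.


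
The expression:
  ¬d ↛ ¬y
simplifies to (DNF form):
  y ∧ ¬d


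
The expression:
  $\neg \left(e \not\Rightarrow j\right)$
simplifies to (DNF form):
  $j \vee \neg e$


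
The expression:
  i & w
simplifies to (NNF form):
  i & w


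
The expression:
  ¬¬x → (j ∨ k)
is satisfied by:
  {k: True, j: True, x: False}
  {k: True, j: False, x: False}
  {j: True, k: False, x: False}
  {k: False, j: False, x: False}
  {x: True, k: True, j: True}
  {x: True, k: True, j: False}
  {x: True, j: True, k: False}


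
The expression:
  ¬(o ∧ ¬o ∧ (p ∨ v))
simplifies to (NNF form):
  True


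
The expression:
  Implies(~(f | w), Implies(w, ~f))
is always true.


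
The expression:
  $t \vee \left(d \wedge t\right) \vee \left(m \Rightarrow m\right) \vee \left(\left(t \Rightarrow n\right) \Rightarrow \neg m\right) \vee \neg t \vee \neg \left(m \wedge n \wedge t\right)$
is always true.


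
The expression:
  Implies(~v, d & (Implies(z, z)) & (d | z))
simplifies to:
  d | v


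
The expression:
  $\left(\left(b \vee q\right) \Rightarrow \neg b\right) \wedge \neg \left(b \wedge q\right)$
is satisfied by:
  {b: False}


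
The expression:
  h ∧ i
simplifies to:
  h ∧ i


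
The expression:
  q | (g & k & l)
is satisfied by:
  {k: True, q: True, l: True, g: True}
  {k: True, q: True, l: True, g: False}
  {k: True, q: True, g: True, l: False}
  {k: True, q: True, g: False, l: False}
  {q: True, l: True, g: True, k: False}
  {q: True, l: True, g: False, k: False}
  {q: True, l: False, g: True, k: False}
  {q: True, l: False, g: False, k: False}
  {k: True, l: True, g: True, q: False}


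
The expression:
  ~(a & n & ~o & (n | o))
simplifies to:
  o | ~a | ~n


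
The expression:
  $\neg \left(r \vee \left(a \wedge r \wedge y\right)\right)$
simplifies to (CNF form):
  $\neg r$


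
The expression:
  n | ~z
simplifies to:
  n | ~z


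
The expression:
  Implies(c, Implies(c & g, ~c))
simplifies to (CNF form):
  ~c | ~g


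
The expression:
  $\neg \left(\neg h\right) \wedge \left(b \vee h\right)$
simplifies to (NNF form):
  $h$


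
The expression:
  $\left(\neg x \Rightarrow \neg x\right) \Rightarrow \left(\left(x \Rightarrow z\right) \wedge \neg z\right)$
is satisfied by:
  {x: False, z: False}


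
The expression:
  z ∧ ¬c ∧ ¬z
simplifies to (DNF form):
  False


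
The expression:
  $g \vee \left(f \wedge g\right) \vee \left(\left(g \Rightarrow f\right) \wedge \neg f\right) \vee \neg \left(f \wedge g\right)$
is always true.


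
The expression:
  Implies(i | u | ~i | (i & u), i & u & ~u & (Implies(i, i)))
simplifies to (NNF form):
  False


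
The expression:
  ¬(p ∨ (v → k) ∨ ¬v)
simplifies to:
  v ∧ ¬k ∧ ¬p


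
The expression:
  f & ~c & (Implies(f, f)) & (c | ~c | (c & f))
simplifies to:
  f & ~c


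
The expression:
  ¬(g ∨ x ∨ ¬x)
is never true.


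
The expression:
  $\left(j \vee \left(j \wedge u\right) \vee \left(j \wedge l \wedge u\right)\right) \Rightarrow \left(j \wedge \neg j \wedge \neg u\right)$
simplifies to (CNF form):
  $\neg j$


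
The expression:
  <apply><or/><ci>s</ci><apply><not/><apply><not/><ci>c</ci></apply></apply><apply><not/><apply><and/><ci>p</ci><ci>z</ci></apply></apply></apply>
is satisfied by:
  {c: True, s: True, p: False, z: False}
  {c: True, p: False, s: False, z: False}
  {s: True, c: False, p: False, z: False}
  {c: False, p: False, s: False, z: False}
  {z: True, c: True, s: True, p: False}
  {z: True, c: True, p: False, s: False}
  {z: True, s: True, c: False, p: False}
  {z: True, c: False, p: False, s: False}
  {c: True, p: True, s: True, z: False}
  {c: True, p: True, z: False, s: False}
  {p: True, s: True, z: False, c: False}
  {p: True, z: False, s: False, c: False}
  {c: True, p: True, z: True, s: True}
  {c: True, p: True, z: True, s: False}
  {p: True, z: True, s: True, c: False}


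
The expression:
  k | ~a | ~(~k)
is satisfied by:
  {k: True, a: False}
  {a: False, k: False}
  {a: True, k: True}


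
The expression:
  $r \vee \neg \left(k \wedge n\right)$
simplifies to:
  $r \vee \neg k \vee \neg n$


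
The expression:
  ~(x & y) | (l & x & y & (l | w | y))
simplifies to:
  l | ~x | ~y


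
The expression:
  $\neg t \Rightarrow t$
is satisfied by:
  {t: True}


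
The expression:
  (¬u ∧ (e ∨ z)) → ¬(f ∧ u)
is always true.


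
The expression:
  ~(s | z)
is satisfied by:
  {z: False, s: False}


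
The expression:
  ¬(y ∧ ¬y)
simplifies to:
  True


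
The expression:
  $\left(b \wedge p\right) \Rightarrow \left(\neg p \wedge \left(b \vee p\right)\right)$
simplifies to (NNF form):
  $\neg b \vee \neg p$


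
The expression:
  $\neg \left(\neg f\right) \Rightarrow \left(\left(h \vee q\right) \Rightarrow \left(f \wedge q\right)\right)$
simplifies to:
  $q \vee \neg f \vee \neg h$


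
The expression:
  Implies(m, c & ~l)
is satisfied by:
  {c: True, m: False, l: False}
  {c: False, m: False, l: False}
  {l: True, c: True, m: False}
  {l: True, c: False, m: False}
  {m: True, c: True, l: False}


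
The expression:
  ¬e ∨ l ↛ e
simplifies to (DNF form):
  ¬e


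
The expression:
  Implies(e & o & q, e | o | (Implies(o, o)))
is always true.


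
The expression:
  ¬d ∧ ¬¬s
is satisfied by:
  {s: True, d: False}


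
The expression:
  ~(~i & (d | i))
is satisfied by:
  {i: True, d: False}
  {d: False, i: False}
  {d: True, i: True}


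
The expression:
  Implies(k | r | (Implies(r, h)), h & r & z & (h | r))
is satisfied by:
  {r: True, z: True, h: True}


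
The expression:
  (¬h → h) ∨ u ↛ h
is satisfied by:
  {u: True, h: True}
  {u: True, h: False}
  {h: True, u: False}


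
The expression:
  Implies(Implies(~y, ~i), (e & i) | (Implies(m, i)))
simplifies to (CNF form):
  i | ~m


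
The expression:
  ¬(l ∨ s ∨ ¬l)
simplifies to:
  False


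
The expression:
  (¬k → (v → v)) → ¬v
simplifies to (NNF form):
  ¬v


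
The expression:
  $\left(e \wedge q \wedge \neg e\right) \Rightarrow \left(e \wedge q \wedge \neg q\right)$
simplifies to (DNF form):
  $\text{True}$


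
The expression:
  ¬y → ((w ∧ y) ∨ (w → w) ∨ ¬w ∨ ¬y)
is always true.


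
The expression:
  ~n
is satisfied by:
  {n: False}


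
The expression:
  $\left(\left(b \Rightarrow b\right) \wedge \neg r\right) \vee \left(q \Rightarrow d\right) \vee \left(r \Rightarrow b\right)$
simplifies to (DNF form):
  $b \vee d \vee \neg q \vee \neg r$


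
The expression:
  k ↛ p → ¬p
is always true.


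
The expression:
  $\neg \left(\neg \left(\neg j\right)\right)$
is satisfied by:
  {j: False}


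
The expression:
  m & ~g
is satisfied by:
  {m: True, g: False}


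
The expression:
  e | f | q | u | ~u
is always true.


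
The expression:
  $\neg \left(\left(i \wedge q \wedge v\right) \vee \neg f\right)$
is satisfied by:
  {f: True, v: False, q: False, i: False}
  {i: True, f: True, v: False, q: False}
  {q: True, f: True, v: False, i: False}
  {i: True, q: True, f: True, v: False}
  {v: True, f: True, i: False, q: False}
  {i: True, v: True, f: True, q: False}
  {q: True, v: True, f: True, i: False}


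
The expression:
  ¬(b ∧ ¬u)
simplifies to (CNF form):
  u ∨ ¬b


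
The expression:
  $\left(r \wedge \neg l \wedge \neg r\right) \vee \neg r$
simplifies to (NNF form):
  $\neg r$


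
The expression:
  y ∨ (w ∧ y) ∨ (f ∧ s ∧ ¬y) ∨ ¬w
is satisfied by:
  {y: True, f: True, s: True, w: False}
  {y: True, f: True, s: False, w: False}
  {y: True, s: True, w: False, f: False}
  {y: True, s: False, w: False, f: False}
  {f: True, s: True, w: False, y: False}
  {f: True, s: False, w: False, y: False}
  {s: True, f: False, w: False, y: False}
  {s: False, f: False, w: False, y: False}
  {y: True, f: True, w: True, s: True}
  {y: True, f: True, w: True, s: False}
  {y: True, w: True, s: True, f: False}
  {y: True, w: True, s: False, f: False}
  {f: True, w: True, s: True, y: False}


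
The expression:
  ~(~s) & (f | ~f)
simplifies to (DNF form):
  s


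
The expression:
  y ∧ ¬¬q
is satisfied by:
  {y: True, q: True}


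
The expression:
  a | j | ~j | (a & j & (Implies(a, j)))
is always true.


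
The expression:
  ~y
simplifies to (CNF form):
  ~y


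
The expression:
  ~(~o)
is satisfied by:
  {o: True}


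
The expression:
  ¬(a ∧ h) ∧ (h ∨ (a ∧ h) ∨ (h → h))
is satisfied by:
  {h: False, a: False}
  {a: True, h: False}
  {h: True, a: False}


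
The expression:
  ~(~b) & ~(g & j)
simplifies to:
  b & (~g | ~j)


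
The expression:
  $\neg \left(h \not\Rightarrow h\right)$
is always true.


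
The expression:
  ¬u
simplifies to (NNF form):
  ¬u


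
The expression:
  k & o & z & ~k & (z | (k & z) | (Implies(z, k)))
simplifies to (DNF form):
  False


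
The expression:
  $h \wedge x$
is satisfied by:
  {h: True, x: True}


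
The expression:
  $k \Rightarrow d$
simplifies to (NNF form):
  $d \vee \neg k$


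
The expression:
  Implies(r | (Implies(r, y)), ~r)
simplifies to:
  ~r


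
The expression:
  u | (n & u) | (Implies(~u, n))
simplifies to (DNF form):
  n | u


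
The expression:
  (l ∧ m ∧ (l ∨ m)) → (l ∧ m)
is always true.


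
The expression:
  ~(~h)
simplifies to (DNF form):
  h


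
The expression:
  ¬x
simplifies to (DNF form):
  ¬x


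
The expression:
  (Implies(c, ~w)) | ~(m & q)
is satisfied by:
  {w: False, m: False, q: False, c: False}
  {c: True, w: False, m: False, q: False}
  {q: True, w: False, m: False, c: False}
  {c: True, q: True, w: False, m: False}
  {m: True, c: False, w: False, q: False}
  {c: True, m: True, w: False, q: False}
  {q: True, m: True, c: False, w: False}
  {c: True, q: True, m: True, w: False}
  {w: True, q: False, m: False, c: False}
  {c: True, w: True, q: False, m: False}
  {q: True, w: True, c: False, m: False}
  {c: True, q: True, w: True, m: False}
  {m: True, w: True, q: False, c: False}
  {c: True, m: True, w: True, q: False}
  {q: True, m: True, w: True, c: False}


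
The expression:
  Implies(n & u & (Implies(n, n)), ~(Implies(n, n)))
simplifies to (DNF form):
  ~n | ~u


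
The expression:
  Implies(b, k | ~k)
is always true.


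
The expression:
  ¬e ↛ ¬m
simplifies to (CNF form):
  m ∧ ¬e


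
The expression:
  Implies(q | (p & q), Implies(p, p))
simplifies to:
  True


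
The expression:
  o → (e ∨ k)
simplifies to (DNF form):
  e ∨ k ∨ ¬o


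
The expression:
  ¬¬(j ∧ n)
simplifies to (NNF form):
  j ∧ n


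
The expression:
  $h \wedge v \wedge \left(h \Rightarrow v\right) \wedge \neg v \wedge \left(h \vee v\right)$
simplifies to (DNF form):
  $\text{False}$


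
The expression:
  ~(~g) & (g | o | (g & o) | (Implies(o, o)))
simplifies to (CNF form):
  g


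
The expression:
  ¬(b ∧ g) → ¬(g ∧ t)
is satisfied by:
  {b: True, g: False, t: False}
  {g: False, t: False, b: False}
  {b: True, t: True, g: False}
  {t: True, g: False, b: False}
  {b: True, g: True, t: False}
  {g: True, b: False, t: False}
  {b: True, t: True, g: True}


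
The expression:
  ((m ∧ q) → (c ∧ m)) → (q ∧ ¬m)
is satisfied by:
  {q: True, m: False, c: False}
  {c: True, q: True, m: False}
  {m: True, q: True, c: False}


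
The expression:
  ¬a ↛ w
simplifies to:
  w ∨ ¬a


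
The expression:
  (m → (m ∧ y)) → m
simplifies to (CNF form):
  m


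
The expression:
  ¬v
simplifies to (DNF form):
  ¬v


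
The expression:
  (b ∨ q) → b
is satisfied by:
  {b: True, q: False}
  {q: False, b: False}
  {q: True, b: True}


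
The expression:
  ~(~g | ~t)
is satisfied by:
  {t: True, g: True}


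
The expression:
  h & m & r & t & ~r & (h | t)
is never true.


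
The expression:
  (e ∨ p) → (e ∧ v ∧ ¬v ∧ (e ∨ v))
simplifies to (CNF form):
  ¬e ∧ ¬p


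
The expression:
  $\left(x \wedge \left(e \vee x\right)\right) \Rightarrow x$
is always true.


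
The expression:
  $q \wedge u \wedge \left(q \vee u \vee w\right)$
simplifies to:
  $q \wedge u$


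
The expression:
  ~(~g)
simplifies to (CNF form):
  g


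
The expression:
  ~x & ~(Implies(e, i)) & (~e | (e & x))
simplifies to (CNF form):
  False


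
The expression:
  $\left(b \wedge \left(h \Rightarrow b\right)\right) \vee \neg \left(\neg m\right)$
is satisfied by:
  {b: True, m: True}
  {b: True, m: False}
  {m: True, b: False}


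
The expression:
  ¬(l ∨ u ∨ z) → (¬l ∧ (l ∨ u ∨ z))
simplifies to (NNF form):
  l ∨ u ∨ z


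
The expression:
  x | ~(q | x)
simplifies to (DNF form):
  x | ~q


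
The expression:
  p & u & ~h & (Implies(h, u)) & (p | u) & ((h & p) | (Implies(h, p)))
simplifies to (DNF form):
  p & u & ~h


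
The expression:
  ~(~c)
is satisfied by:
  {c: True}


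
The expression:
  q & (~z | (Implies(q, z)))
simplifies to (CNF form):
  q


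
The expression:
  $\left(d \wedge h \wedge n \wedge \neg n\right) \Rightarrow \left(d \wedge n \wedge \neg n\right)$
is always true.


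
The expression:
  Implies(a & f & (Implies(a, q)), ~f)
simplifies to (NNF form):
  ~a | ~f | ~q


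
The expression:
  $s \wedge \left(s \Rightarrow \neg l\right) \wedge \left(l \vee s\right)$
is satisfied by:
  {s: True, l: False}


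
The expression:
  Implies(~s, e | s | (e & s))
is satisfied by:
  {e: True, s: True}
  {e: True, s: False}
  {s: True, e: False}


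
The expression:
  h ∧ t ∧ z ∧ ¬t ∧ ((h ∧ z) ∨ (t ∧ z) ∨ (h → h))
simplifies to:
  False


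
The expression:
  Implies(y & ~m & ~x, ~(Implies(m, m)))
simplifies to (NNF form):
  m | x | ~y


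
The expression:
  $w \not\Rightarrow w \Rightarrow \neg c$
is always true.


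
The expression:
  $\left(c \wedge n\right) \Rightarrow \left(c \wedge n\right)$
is always true.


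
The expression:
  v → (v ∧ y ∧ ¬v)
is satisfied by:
  {v: False}


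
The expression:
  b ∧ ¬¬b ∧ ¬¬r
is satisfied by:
  {r: True, b: True}


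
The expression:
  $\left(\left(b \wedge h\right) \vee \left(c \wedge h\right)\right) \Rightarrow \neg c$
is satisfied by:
  {h: False, c: False}
  {c: True, h: False}
  {h: True, c: False}


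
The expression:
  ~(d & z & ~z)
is always true.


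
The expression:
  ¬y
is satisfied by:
  {y: False}


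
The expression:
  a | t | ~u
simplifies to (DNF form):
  a | t | ~u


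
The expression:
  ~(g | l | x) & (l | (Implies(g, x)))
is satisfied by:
  {x: False, g: False, l: False}


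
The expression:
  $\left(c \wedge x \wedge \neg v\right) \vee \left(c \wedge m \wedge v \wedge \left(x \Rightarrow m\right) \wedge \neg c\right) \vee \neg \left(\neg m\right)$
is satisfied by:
  {x: True, m: True, c: True, v: False}
  {x: True, m: True, c: False, v: False}
  {m: True, c: True, v: False, x: False}
  {m: True, c: False, v: False, x: False}
  {x: True, m: True, v: True, c: True}
  {x: True, m: True, v: True, c: False}
  {m: True, v: True, c: True, x: False}
  {m: True, v: True, c: False, x: False}
  {x: True, v: False, c: True, m: False}


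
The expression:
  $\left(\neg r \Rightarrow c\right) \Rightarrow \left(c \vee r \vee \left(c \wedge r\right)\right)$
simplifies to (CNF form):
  $\text{True}$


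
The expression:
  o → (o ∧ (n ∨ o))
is always true.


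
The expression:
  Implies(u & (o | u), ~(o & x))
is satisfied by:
  {u: False, o: False, x: False}
  {x: True, u: False, o: False}
  {o: True, u: False, x: False}
  {x: True, o: True, u: False}
  {u: True, x: False, o: False}
  {x: True, u: True, o: False}
  {o: True, u: True, x: False}


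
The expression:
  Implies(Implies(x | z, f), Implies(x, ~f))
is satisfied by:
  {x: False, f: False}
  {f: True, x: False}
  {x: True, f: False}


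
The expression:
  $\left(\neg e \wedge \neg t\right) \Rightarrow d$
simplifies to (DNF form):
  $d \vee e \vee t$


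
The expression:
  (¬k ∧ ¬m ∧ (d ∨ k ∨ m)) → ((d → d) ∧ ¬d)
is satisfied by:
  {k: True, m: True, d: False}
  {k: True, m: False, d: False}
  {m: True, k: False, d: False}
  {k: False, m: False, d: False}
  {d: True, k: True, m: True}
  {d: True, k: True, m: False}
  {d: True, m: True, k: False}


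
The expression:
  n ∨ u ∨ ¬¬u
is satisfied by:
  {n: True, u: True}
  {n: True, u: False}
  {u: True, n: False}


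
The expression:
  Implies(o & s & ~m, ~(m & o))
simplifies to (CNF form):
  True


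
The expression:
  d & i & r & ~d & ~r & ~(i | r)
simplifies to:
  False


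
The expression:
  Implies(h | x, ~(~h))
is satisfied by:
  {h: True, x: False}
  {x: False, h: False}
  {x: True, h: True}


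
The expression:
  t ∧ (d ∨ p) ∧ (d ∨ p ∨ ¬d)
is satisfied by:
  {t: True, d: True, p: True}
  {t: True, d: True, p: False}
  {t: True, p: True, d: False}


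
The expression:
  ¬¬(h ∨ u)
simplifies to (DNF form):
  h ∨ u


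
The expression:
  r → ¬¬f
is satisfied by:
  {f: True, r: False}
  {r: False, f: False}
  {r: True, f: True}


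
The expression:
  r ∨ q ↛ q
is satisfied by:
  {r: True}


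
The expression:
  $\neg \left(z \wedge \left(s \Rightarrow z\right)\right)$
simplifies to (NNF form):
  $\neg z$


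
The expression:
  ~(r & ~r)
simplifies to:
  True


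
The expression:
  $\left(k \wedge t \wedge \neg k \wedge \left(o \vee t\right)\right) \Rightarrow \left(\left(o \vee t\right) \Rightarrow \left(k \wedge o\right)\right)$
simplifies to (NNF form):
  $\text{True}$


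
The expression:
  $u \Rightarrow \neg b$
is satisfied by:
  {u: False, b: False}
  {b: True, u: False}
  {u: True, b: False}


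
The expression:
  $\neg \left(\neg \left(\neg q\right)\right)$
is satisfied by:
  {q: False}


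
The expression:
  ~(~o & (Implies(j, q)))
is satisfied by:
  {o: True, j: True, q: False}
  {o: True, j: False, q: False}
  {o: True, q: True, j: True}
  {o: True, q: True, j: False}
  {j: True, q: False, o: False}


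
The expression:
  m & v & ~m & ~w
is never true.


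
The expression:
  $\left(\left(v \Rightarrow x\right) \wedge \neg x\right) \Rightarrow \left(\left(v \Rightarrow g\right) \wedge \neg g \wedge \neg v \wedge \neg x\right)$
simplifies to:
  $v \vee x \vee \neg g$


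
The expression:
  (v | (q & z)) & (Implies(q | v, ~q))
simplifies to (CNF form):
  v & ~q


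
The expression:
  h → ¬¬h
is always true.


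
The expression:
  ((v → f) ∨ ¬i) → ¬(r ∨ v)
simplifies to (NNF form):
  (i ∨ ¬v) ∧ (v ∨ ¬r) ∧ (¬f ∨ ¬v)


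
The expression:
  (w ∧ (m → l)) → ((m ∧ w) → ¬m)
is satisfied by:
  {l: False, m: False, w: False}
  {w: True, l: False, m: False}
  {m: True, l: False, w: False}
  {w: True, m: True, l: False}
  {l: True, w: False, m: False}
  {w: True, l: True, m: False}
  {m: True, l: True, w: False}


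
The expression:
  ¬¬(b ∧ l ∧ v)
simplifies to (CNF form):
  b ∧ l ∧ v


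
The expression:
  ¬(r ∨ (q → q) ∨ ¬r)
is never true.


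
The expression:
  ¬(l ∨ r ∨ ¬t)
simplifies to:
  t ∧ ¬l ∧ ¬r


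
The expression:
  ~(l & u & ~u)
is always true.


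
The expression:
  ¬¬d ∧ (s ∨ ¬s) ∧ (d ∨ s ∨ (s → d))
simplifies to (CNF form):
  d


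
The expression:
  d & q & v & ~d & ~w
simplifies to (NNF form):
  False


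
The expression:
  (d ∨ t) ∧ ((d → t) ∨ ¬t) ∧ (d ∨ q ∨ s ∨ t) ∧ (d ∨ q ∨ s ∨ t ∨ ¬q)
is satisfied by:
  {d: True, t: True}
  {d: True, t: False}
  {t: True, d: False}


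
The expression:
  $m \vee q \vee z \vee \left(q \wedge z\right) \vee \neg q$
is always true.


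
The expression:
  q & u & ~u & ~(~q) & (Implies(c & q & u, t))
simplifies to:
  False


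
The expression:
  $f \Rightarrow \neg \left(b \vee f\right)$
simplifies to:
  $\neg f$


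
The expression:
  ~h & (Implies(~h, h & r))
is never true.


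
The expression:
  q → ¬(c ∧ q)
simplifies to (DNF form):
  ¬c ∨ ¬q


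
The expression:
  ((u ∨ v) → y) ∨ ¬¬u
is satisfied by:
  {y: True, u: True, v: False}
  {y: True, v: False, u: False}
  {u: True, v: False, y: False}
  {u: False, v: False, y: False}
  {y: True, u: True, v: True}
  {y: True, v: True, u: False}
  {u: True, v: True, y: False}


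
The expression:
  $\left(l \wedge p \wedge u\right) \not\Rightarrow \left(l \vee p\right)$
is never true.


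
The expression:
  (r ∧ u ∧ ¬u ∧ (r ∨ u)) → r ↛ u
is always true.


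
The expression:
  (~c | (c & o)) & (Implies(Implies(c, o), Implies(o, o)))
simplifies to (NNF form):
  o | ~c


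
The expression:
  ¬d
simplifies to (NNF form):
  ¬d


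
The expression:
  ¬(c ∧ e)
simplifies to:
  ¬c ∨ ¬e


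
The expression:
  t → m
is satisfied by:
  {m: True, t: False}
  {t: False, m: False}
  {t: True, m: True}


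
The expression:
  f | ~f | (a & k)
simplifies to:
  True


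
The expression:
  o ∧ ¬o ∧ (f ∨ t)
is never true.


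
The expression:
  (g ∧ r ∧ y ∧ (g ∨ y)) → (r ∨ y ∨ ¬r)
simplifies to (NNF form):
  True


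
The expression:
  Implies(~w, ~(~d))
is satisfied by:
  {d: True, w: True}
  {d: True, w: False}
  {w: True, d: False}


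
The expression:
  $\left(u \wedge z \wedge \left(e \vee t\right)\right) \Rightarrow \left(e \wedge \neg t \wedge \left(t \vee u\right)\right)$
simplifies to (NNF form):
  $\neg t \vee \neg u \vee \neg z$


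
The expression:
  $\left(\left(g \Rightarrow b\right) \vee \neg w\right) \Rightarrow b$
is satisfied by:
  {b: True, g: True, w: True}
  {b: True, g: True, w: False}
  {b: True, w: True, g: False}
  {b: True, w: False, g: False}
  {g: True, w: True, b: False}


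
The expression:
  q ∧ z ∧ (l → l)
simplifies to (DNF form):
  q ∧ z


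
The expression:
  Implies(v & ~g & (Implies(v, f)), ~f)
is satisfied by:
  {g: True, v: False, f: False}
  {v: False, f: False, g: False}
  {f: True, g: True, v: False}
  {f: True, v: False, g: False}
  {g: True, v: True, f: False}
  {v: True, g: False, f: False}
  {f: True, v: True, g: True}


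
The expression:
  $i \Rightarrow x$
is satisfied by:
  {x: True, i: False}
  {i: False, x: False}
  {i: True, x: True}


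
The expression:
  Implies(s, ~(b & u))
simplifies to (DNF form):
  ~b | ~s | ~u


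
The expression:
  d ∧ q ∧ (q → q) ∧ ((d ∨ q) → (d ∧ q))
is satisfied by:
  {d: True, q: True}


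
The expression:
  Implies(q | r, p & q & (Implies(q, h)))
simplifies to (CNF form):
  (h | ~q) & (p | ~q) & (q | ~r)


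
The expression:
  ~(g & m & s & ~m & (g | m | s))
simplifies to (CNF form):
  True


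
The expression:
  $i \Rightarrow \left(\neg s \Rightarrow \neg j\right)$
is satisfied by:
  {s: True, i: False, j: False}
  {s: False, i: False, j: False}
  {j: True, s: True, i: False}
  {j: True, s: False, i: False}
  {i: True, s: True, j: False}
  {i: True, s: False, j: False}
  {i: True, j: True, s: True}


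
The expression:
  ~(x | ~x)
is never true.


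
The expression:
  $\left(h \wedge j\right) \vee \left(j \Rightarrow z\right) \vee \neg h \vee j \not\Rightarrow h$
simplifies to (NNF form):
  $\text{True}$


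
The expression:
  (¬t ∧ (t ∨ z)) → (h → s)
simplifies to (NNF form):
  s ∨ t ∨ ¬h ∨ ¬z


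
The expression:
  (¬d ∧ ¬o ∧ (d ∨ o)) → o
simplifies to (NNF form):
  True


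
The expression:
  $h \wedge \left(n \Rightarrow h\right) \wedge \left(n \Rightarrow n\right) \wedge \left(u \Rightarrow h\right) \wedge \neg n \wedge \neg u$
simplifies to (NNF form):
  $h \wedge \neg n \wedge \neg u$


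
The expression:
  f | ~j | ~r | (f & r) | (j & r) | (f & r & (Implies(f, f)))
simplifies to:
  True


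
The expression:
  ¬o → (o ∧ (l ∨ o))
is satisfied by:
  {o: True}


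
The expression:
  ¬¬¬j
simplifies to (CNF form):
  ¬j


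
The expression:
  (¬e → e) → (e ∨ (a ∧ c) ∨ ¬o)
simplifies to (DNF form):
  True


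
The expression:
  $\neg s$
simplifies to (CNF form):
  $\neg s$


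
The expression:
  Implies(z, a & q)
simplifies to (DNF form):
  ~z | (a & q)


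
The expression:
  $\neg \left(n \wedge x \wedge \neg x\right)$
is always true.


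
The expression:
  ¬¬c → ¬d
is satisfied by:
  {c: False, d: False}
  {d: True, c: False}
  {c: True, d: False}


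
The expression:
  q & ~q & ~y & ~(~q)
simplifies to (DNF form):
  False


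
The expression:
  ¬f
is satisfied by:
  {f: False}


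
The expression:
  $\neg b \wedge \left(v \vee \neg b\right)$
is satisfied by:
  {b: False}


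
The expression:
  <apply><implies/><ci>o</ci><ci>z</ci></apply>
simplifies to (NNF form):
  <apply><or/><ci>z</ci><apply><not/><ci>o</ci></apply></apply>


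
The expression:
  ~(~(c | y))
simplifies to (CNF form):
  c | y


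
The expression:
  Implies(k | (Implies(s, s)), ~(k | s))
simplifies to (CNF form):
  ~k & ~s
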